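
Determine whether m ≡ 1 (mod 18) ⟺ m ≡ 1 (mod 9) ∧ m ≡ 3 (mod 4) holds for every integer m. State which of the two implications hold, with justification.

(⟹) This fails: m = 1 gives 1 ≡ 1 (mod 18) but 1 ≡ 1 (mod 4), so the conjunction on the right does not hold.

(⟸) Conversely, if m ≡ 1 (mod 9) and m ≡ 3 (mod 4), then by the Chinese remainder theorem m ≡ 19 (mod 36). Since 19 ≡ 1 (mod 18) and 18 ∣ 36, we get m ≡ 1 (mod 18).

Not equivalent: only (⇐) holds.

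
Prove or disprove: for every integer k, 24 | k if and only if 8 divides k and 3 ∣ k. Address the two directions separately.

(→) If 24 ∣ k, write k = 24q. Since 24 = 3·8, k = 8·(3q), so 8 ∣ k; and since 24 = 8·3, k = 3·(8q), so 3 ∣ k.

(←) Suppose 8 ∣ k and 3 ∣ k. Any common multiple of 8 and 3 is a multiple of their lcm; here gcd(8, 3) = 1, so lcm(8, 3) = 8·3 = 24, so 24 ∣ k.

Both directions hold.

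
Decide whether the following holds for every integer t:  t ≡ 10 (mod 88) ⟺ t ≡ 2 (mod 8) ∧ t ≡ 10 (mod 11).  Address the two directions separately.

Converse. If t ≡ 2 (mod 8) and t ≡ 10 (mod 11), then by the Chinese remainder theorem t ≡ 10 (mod 88). This is exactly t ≡ 10 (mod 88).

Forward direction. Suppose t ≡ 10 (mod 88); write t = 88j + 10. Since 8 ∣ 88, reducing mod 8 gives t ≡ 10 ≡ 2 (mod 8); since 11 ∣ 88, reducing mod 11 gives t ≡ 10 (mod 11).

Both implications hold.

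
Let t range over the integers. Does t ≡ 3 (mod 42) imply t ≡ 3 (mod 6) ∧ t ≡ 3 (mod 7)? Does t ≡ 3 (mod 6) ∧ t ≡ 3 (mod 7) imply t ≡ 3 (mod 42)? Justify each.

Both directions hold.

[⇐] If t ≡ 3 (mod 6) and t ≡ 3 (mod 7), then by the Chinese remainder theorem t ≡ 3 (mod 42). This is exactly t ≡ 3 (mod 42).

[⇒] Suppose t ≡ 3 (mod 42); write t = 42j + 3. Since 6 ∣ 42, reducing mod 6 gives t ≡ 3 (mod 6); since 7 ∣ 42, reducing mod 7 gives t ≡ 3 (mod 7).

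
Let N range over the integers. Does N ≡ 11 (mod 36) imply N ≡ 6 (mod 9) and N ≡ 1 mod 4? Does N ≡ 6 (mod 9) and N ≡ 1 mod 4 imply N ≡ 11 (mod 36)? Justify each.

Both directions fail.

(→) This fails: N = 11 gives 11 ≡ 11 (mod 36) but 11 ≡ 2 (mod 9), so the conjunction on the right does not hold.

(←) This fails: N = 33 satisfies both congruences on the right (33 ≡ 6 mod 9 and 33 ≡ 1 mod 4) yet 33 ≡ 33 (mod 36), not 11.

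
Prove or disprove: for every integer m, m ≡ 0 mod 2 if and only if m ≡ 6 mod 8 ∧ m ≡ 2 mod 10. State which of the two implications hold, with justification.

Converse. If m ≡ 6 (mod 8) and m ≡ 2 (mod 10), then by the Chinese remainder theorem m ≡ 22 (mod 40). Since 22 ≡ 0 (mod 2) and 2 ∣ 40, we get m ≡ 0 (mod 2).

Forward direction. This fails: m = 0 gives 0 ≡ 0 (mod 2) but 0 ≡ 0 (mod 8), so the conjunction on the right does not hold.

(⇒) fails; (⇐) holds.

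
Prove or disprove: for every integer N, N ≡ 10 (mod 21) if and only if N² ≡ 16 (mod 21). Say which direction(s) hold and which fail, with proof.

Not equivalent: only (⇒) holds.

(⟹) Suppose N ≡ 10 (mod 21). Write N = 21j + 10. Then (21j + 10)² = 441j² + 420j + 100 = 21(21j² + 20j + 4) + 16, so N² ≡ 16 (mod 21).

(⟸) This fails: take N = 4. Then 4² = 16 ≡ 16 (mod 21), yet 4 ≡ 4 (mod 21), not 10.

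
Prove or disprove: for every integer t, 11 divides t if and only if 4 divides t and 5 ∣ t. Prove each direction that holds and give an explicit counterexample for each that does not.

(⟹) This fails: take t = 11. Certainly 11 ∣ 11, but 4 ∤ 11.

(⟸) This fails: take t = 20. Both 4 ∣ 20 and 5 ∣ 20, yet 20 is not a multiple of 11 (since 20 = 1·11 + 9), so 11 ∤ 20.

Neither implication holds.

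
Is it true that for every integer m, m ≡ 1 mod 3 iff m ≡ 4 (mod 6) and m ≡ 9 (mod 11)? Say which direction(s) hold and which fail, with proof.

Only the converse holds.

Forward direction. This fails: m = 1 gives 1 ≡ 1 (mod 3) but 1 ≡ 1 (mod 6), so the conjunction on the right does not hold.

Converse. If m ≡ 4 (mod 6) and m ≡ 9 (mod 11), then by the Chinese remainder theorem m ≡ 64 (mod 66). Since 64 ≡ 1 (mod 3) and 3 ∣ 66, we get m ≡ 1 (mod 3).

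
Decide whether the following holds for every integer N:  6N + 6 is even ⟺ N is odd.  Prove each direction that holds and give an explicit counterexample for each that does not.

Converse. Suppose N is odd. Since 6 is even, 6N is even for every N, so 6N + 6 has the same parity as 6, which is even. Hence 6N + 6 is even.

Forward direction. This fails: take N = 6. Then 6N + 6 = 42, which is even, yet N = 6 is even, not odd.

(⇒) fails; (⇐) holds.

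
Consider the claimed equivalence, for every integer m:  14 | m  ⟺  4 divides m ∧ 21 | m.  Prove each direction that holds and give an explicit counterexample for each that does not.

(⟸) Suppose 4 ∣ m and 21 ∣ m. Any common multiple of 4 and 21 is a multiple of their lcm; here gcd(4, 21) = 1, so lcm(4, 21) = 4·21 = 84, so 84 ∣ m. Since 14 ∣ 84, it follows that 14 ∣ m.

(⟹) This fails: take m = 14. Certainly 14 ∣ 14, but 4 ∤ 14.

Only the converse holds.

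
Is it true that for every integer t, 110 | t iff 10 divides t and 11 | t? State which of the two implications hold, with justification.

(←) Suppose 10 ∣ t and 11 ∣ t. Any common multiple of 10 and 11 is a multiple of their lcm; here gcd(10, 11) = 1, so lcm(10, 11) = 10·11 = 110, so 110 ∣ t.

(→) If 110 ∣ t, write t = 110q. Since 110 = 11·10, t = 10·(11q), so 10 ∣ t; and since 110 = 10·11, t = 11·(10q), so 11 ∣ t.

The biconditional holds.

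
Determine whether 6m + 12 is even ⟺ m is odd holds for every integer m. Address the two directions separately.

[⇐] Suppose m is odd. Since 6 is even, 6m is even for every m, so 6m + 12 has the same parity as 12, which is even. Hence 6m + 12 is even.

[⇒] This fails: take m = 0. Then 6m + 12 = 12, which is even, yet m = 0 is even, not odd.

Not equivalent: only (⇐) holds.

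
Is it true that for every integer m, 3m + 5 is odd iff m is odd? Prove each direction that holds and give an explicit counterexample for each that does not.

Forward direction. This fails: m = 6 gives 3m + 5 = 23, which is odd, but 6 is even, not odd.

Converse. This also fails: m = 7 is odd, but 3m + 5 = 26 is even, not odd.

Both directions fail.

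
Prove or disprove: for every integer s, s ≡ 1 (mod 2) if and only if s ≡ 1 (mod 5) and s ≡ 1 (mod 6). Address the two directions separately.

(←) If s ≡ 1 (mod 5) and s ≡ 1 (mod 6), then by the Chinese remainder theorem s ≡ 1 (mod 30). Since 1 ≡ 1 (mod 2) and 2 ∣ 30, we get s ≡ 1 (mod 2).

(→) This fails: s = 3 gives 3 ≡ 1 (mod 2) but 3 ≡ 3 (mod 5), so the conjunction on the right does not hold.

Only the converse holds.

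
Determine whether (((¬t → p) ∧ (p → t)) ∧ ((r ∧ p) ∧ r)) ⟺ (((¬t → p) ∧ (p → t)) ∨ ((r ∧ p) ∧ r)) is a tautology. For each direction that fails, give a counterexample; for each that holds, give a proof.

(←) This fails. Under t = T, p = F, r = F, the left side is false but the right side is true.

(→) Assume the antecedent. If t is true, the consequent reduces to true regardless of the other variables. If t is false, the antecedent cannot hold. Either way the consequent holds.

Only the forward direction holds.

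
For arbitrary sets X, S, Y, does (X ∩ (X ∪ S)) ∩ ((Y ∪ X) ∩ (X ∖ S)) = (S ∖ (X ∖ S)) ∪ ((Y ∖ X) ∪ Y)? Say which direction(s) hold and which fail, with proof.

Neither inclusion holds.

(⊆) This inclusion fails. Take X = {1}, S = ∅, Y = ∅; then 1 ∈ (X ∩ (X ∪ S)) ∩ ((Y ∪ X) ∩ (X ∖ S)) but 1 ∉ (S ∖ (X ∖ S)) ∪ ((Y ∖ X) ∪ Y).

(⊇) This inclusion fails. Take X = ∅, S = {1}, Y = ∅; then 1 ∈ (S ∖ (X ∖ S)) ∪ ((Y ∖ X) ∪ Y) but 1 ∉ (X ∩ (X ∪ S)) ∩ ((Y ∪ X) ∩ (X ∖ S)).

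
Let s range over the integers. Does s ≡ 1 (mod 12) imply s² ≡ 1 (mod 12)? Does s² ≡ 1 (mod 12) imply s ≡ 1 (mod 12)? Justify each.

Only the forward implication holds.

(⟹) Suppose s ≡ 1 (mod 12). Write s = 12j + 1. Then (12j + 1)² = 144j² + 24j + 1 = 12(12j² + 2j) + 1, so s² ≡ 1 (mod 12).

(⟸) This fails: take s = 5. Then 5² = 25 ≡ 1 (mod 12), yet 5 ≡ 5 (mod 12), not 1.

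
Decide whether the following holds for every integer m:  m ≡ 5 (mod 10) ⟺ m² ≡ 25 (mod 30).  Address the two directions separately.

(⟹) This fails: take m = 15. Then 15 ≡ 5 (mod 10), but 15² = 225 ≡ 15 (mod 30), not 25.

(⟸) Conversely, the residues r modulo 30 with r² ≡ 25 (mod 30) are exactly {5, 25}, and each is ≡ 5 (mod 10).

Not equivalent: only (⇐) holds.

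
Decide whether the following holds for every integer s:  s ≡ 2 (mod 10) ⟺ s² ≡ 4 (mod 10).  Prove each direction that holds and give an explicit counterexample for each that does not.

[⇒] Suppose s ≡ 2 (mod 10). Write s = 10j + 2. Then (10j + 2)² = 100j² + 40j + 4 = 10(10j² + 4j) + 4, so s² ≡ 4 (mod 10).

[⇐] This fails: take s = 8. Then 8² = 64 ≡ 4 (mod 10), yet 8 ≡ 8 (mod 10), not 2.

Only the forward implication holds.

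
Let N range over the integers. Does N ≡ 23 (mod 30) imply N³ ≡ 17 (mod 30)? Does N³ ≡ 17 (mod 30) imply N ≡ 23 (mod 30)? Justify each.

Both directions hold; the statement is true.

[⇒] Suppose N ≡ 23 (mod 30). Write N = 30j + 23. Then (30j + 23)³ = 27000j³ + 62100j² + 47610j + 12167 = 30(900j³ + 2070j² + 1587j + 405) + 17, so N³ ≡ 17 (mod 30).

[⇐] Conversely, suppose N³ ≡ 17 (mod 30). The only residue r in {0, …, 29} with r³ ≡ 17 (mod 30) is r = 23, so N ≡ 23 (mod 30).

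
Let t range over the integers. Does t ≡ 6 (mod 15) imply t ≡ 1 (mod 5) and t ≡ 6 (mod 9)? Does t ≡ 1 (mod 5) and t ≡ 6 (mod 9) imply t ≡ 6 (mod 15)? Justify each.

(⇐) If t ≡ 1 (mod 5) and t ≡ 6 (mod 9), then by the Chinese remainder theorem t ≡ 6 (mod 45). Since 6 ≡ 6 (mod 15) and 15 ∣ 45, we get t ≡ 6 (mod 15).

(⇒) This fails: t = 36 gives 36 ≡ 6 (mod 15) but 36 ≡ 0 (mod 9), so the conjunction on the right does not hold.

(⇒) fails; (⇐) holds.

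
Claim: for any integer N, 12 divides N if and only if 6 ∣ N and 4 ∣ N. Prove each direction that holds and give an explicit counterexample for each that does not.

Both directions hold; the statement is true.

(⟹) If 12 ∣ N, write N = 12q. Since 12 = 2·6, N = 6·(2q), so 6 ∣ N; and since 12 = 3·4, N = 4·(3q), so 4 ∣ N.

(⟸) Suppose 6 ∣ N and 4 ∣ N. Any common multiple of 6 and 4 is a multiple of their lcm; here lcm(6, 4) = 6·4/gcd(6, 4) = 24/2 = 12, so 12 ∣ N.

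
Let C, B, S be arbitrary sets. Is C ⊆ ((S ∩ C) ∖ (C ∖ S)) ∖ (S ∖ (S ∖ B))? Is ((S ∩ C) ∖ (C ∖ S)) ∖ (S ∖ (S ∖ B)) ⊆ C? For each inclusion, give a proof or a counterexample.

Only the reverse inclusion holds.

(⊆) This inclusion fails. Take C = {1}, B = ∅, S = ∅; then 1 ∈ C but 1 ∉ ((S ∩ C) ∖ (C ∖ S)) ∖ (S ∖ (S ∖ B)).

(⊇) Let x ∈ ((S ∩ C) ∖ (C ∖ S)) ∖ (S ∖ (S ∖ B)). Then x ∈ C ∩ S and x ∉ B, from which x ∈ C.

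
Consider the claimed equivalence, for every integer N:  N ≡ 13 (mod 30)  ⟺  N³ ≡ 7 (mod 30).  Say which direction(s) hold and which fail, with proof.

[⇐] Suppose N³ ≡ 7 (mod 30). The only residue r in {0, …, 29} with r³ ≡ 7 (mod 30) is r = 13, so N ≡ 13 (mod 30).

[⇒] Suppose N ≡ 13 (mod 30). Write N = 30j + 13. Then (30j + 13)³ = 27000j³ + 35100j² + 15210j + 2197 = 30(900j³ + 1170j² + 507j + 73) + 7, so N³ ≡ 7 (mod 30).

Equivalent; both directions hold.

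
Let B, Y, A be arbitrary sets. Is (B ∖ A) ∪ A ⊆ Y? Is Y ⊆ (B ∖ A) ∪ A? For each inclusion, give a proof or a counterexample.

(⊆) This inclusion fails. Take B = {1}, Y = ∅, A = ∅; then 1 ∈ (B ∖ A) ∪ A but 1 ∉ Y.

(⊇) This inclusion fails. Take B = ∅, Y = {1}, A = ∅; then 1 ∈ Y but 1 ∉ (B ∖ A) ∪ A.

Neither inclusion holds.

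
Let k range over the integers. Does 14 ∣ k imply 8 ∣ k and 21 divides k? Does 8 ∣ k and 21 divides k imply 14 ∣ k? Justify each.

The forward direction fails; the converse holds.

[⇒] This fails: take k = 14. Certainly 14 ∣ 14, but 8 ∤ 14.

[⇐] Suppose 8 ∣ k and 21 ∣ k. Any common multiple of 8 and 21 is a multiple of their lcm; here gcd(8, 21) = 1, so lcm(8, 21) = 8·21 = 168, so 168 ∣ k. Since 14 ∣ 168, it follows that 14 ∣ k.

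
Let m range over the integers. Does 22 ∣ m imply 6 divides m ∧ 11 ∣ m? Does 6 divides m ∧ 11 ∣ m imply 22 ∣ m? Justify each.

(⇐) Suppose 6 ∣ m and 11 ∣ m. Any common multiple of 6 and 11 is a multiple of their lcm; here gcd(6, 11) = 1, so lcm(6, 11) = 6·11 = 66, so 66 ∣ m. Since 22 ∣ 66, it follows that 22 ∣ m.

(⇒) This fails: take m = 22. Certainly 22 ∣ 22, but 6 ∤ 22.

Only the converse holds.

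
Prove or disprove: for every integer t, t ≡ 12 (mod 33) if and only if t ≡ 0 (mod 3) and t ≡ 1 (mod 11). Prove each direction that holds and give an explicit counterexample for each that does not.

The biconditional holds.

(⟹) Suppose t ≡ 12 (mod 33); write t = 33j + 12. Since 3 ∣ 33, reducing mod 3 gives t ≡ 12 ≡ 0 (mod 3); since 11 ∣ 33, reducing mod 11 gives t ≡ 12 ≡ 1 (mod 11).

(⟸) Conversely, if t ≡ 0 (mod 3) and t ≡ 1 (mod 11), then by the Chinese remainder theorem t ≡ 12 (mod 33). This is exactly t ≡ 12 (mod 33).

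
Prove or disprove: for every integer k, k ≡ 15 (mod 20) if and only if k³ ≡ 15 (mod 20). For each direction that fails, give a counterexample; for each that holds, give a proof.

(⟹) Suppose k ≡ 15 (mod 20). Write k = 20j + 15. Then (20j + 15)³ = 8000j³ + 18000j² + 13500j + 3375 = 20(400j³ + 900j² + 675j + 168) + 15, so k³ ≡ 15 (mod 20).

(⟸) Conversely, suppose k³ ≡ 15 (mod 20). The only residue r in {0, …, 19} with r³ ≡ 15 (mod 20) is r = 15, so k ≡ 15 (mod 20).

Both implications hold.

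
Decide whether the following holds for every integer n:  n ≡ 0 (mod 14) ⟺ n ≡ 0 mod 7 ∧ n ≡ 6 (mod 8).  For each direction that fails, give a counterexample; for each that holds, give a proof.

(⇒) fails; (⇐) holds.

(⟹) This fails: n = 0 gives 0 ≡ 0 (mod 14) but 0 ≡ 0 (mod 8), so the conjunction on the right does not hold.

(⟸) Conversely, if n ≡ 0 (mod 7) and n ≡ 6 (mod 8), then by the Chinese remainder theorem n ≡ 14 (mod 56). Since 14 ≡ 0 (mod 14) and 14 ∣ 56, we get n ≡ 0 (mod 14).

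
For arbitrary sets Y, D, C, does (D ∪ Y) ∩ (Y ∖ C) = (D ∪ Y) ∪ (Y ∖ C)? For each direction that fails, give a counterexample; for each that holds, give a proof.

The sets are not equal: only the forward inclusion holds.

Reverse inclusion. This inclusion fails. Take Y = ∅, D = {1}, C = ∅; then 1 ∈ (D ∪ Y) ∪ (Y ∖ C) but 1 ∉ (D ∪ Y) ∩ (Y ∖ C).

Forward inclusion. Let x ∈ (D ∪ Y) ∩ (Y ∖ C). Then either x ∈ Y and x ∉ D, C; or x ∈ Y ∩ D and x ∉ C. In each case x ∈ (D ∪ Y) ∪ (Y ∖ C), so (D ∪ Y) ∩ (Y ∖ C) ⊆ (D ∪ Y) ∪ (Y ∖ C).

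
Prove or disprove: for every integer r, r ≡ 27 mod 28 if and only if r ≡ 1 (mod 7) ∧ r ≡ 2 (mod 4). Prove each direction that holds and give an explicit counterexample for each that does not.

Neither implication holds.

(⇒) This fails: r = 27 gives 27 ≡ 27 (mod 28) but 27 ≡ 6 (mod 7), so the conjunction on the right does not hold.

(⇐) This fails: r = 22 satisfies both congruences on the right (22 ≡ 1 mod 7 and 22 ≡ 2 mod 4) yet 22 ≡ 22 (mod 28), not 27.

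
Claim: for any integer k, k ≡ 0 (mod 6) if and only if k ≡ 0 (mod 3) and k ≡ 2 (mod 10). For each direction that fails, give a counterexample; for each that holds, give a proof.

The forward direction fails; the converse holds.

(⟹) This fails: k = 0 gives 0 ≡ 0 (mod 6) but 0 ≡ 0 (mod 10), so the conjunction on the right does not hold.

(⟸) Conversely, if k ≡ 0 (mod 3) and k ≡ 2 (mod 10), then by the Chinese remainder theorem k ≡ 12 (mod 30). Since 12 ≡ 0 (mod 6) and 6 ∣ 30, we get k ≡ 0 (mod 6).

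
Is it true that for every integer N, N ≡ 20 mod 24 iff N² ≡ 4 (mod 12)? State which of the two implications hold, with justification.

(→) Suppose N ≡ 20 (mod 24). Then N² ≡ 20² = 400 (mod 24), and since 12 ∣ 24, also N² ≡ 4 (mod 12).

(←) This fails: take N = 2. Then 2² = 4 ≡ 4 (mod 12), yet 2 ≡ 2 (mod 24), not 20.

(⇒) holds; (⇐) fails.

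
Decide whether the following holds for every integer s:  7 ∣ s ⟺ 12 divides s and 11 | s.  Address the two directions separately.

(⇒) fails and (⇐) fails.

(⇒) This fails: take s = 7. Certainly 7 ∣ 7, but 12 ∤ 7.

(⇐) This fails: take s = 132. Both 12 ∣ 132 and 11 ∣ 132, yet 132 is not a multiple of 7 (since 132 = 18·7 + 6), so 7 ∤ 132.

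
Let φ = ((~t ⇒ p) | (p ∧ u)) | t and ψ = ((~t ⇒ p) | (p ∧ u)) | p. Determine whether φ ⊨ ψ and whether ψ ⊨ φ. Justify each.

[⇒] Assume the antecedent. If t is true, ((~t ⇒ p) | (p ∧ u)) | p reduces to true regardless of the other variables. If t is false, the antecedent forces (u = F, t = F, p = T) or (u = T, t = F, p = T), and ((~t ⇒ p) | (p ∧ u)) | p holds there. Either way ((~t ⇒ p) | (p ∧ u)) | p holds.

[⇐] Assume the antecedent. If t is true, ((~t ⇒ p) | (p ∧ u)) | t reduces to true regardless of the other variables. If t is false, the antecedent forces (u = F, t = F, p = T) or (u = T, t = F, p = T), and ((~t ⇒ p) | (p ∧ u)) | t holds there. Either way ((~t ⇒ p) | (p ∧ u)) | t holds.

Both directions hold.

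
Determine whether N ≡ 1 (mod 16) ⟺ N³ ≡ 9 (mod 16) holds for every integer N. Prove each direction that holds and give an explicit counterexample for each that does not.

Neither direction holds.

(⟹) This fails: take N = 1. Then 1 ≡ 1 (mod 16), but 1³ = 1 ≡ 1 (mod 16), not 9.

(⟸) This fails: take N = 9. Then 9³ = 729 ≡ 9 (mod 16), yet 9 ≡ 9 (mod 16), not 1.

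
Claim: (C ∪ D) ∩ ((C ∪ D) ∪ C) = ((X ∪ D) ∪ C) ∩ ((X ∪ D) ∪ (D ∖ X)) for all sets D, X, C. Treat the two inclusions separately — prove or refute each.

(⊆) This inclusion fails. Take D = ∅, X = ∅, C = {1}; then 1 ∈ (C ∪ D) ∩ ((C ∪ D) ∪ C) but 1 ∉ ((X ∪ D) ∪ C) ∩ ((X ∪ D) ∪ (D ∖ X)).

(⊇) This inclusion fails. Take D = ∅, X = {1}, C = ∅; then 1 ∈ ((X ∪ D) ∪ C) ∩ ((X ∪ D) ∪ (D ∖ X)) but 1 ∉ (C ∪ D) ∩ ((C ∪ D) ∪ C).

(⊆) fails and (⊇) fails.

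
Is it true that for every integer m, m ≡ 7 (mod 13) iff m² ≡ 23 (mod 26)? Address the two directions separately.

Neither implication holds.

(⇒) This fails: take m = 20. Then 20 ≡ 7 (mod 13), but 20² = 400 ≡ 10 (mod 26), not 23.

(⇐) This fails: take m = 19. Then 19² = 361 ≡ 23 (mod 26), yet 19 ≡ 6 (mod 13), not 7.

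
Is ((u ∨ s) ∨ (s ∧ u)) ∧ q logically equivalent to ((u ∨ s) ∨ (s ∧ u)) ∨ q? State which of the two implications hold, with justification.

(⟹) Assume the antecedent. If s is true, ((u ∨ s) ∨ (s ∧ u)) ∨ q reduces to true regardless of the other variables. If s is false, the antecedent forces (s = F, u = T, q = T), and ((u ∨ s) ∨ (s ∧ u)) ∨ q holds there. Either way ((u ∨ s) ∨ (s ∧ u)) ∨ q holds.

(⟸) This fails. Under s = T, u = F, q = F, the left side is false but the right side is true.

(⇒) holds; (⇐) fails.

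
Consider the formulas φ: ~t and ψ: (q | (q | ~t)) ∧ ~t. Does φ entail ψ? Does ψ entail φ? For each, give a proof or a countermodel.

Both implications hold.

Forward direction. Assume the antecedent. If q is true, the antecedent forces (q = T, t = F), and (q | (q | ~t)) ∧ ~t holds there. If q is false, the antecedent forces (q = F, t = F), and (q | (q | ~t)) ∧ ~t holds there. Either way (q | (q | ~t)) ∧ ~t holds.

Converse. Assume the antecedent. If q is true, the antecedent forces (q = T, t = F), and ~t holds there. If q is false, the antecedent forces (q = F, t = F), and ~t holds there. Either way ~t holds.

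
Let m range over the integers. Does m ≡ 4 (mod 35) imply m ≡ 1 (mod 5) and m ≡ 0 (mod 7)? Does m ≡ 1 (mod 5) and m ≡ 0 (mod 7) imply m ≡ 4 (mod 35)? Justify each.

(⟹) This fails: m = 4 gives 4 ≡ 4 (mod 35) but 4 ≡ 4 (mod 5), so the conjunction on the right does not hold.

(⟸) This fails: m = 21 satisfies both congruences on the right (21 ≡ 1 mod 5 and 21 ≡ 0 mod 7) yet 21 ≡ 21 (mod 35), not 4.

Neither direction holds.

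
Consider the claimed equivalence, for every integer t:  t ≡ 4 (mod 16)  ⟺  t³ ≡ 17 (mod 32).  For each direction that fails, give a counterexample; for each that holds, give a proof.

Both directions fail.

[⇒] This fails: take t = 4. Then 4 ≡ 4 (mod 16), but 4³ = 64 ≡ 0 (mod 32), not 17.

[⇐] This fails: take t = 17. Then 17³ = 4913 ≡ 17 (mod 32), yet 17 ≡ 1 (mod 16), not 4.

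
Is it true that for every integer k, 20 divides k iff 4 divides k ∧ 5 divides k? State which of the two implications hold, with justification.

(←) Suppose 4 ∣ k and 5 ∣ k. Any common multiple of 4 and 5 is a multiple of their lcm; here gcd(4, 5) = 1, so lcm(4, 5) = 4·5 = 20, so 20 ∣ k.

(→) If 20 ∣ k, write k = 20q. Since 20 = 5·4, k = 4·(5q), so 4 ∣ k; and since 20 = 4·5, k = 5·(4q), so 5 ∣ k.

Both implications hold.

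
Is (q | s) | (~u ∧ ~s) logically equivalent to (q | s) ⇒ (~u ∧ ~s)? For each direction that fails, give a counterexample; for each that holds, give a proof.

(→) This fails. Under u = F, s = T, q = F, the left side is true but the right side is false.

(←) This fails. Under u = T, s = F, q = F, the left side is false but the right side is true.

Both directions fail.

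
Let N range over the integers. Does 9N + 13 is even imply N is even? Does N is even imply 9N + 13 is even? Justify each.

Neither direction holds.

(→) This fails: N = 3 gives 9N + 13 = 40, which is even, but 3 is odd, not even.

(←) This also fails: N = 0 is even, but 9N + 13 = 13 is odd, not even.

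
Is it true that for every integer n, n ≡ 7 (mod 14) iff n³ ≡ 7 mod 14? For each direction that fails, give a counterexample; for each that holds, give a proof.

Equivalent; both directions hold.

(⇒) Suppose n ≡ 7 (mod 14). Write n = 14j + 7. Then (14j + 7)³ = 2744j³ + 4116j² + 2058j + 343 = 14(196j³ + 294j² + 147j + 24) + 7, so n³ ≡ 7 (mod 14).

(⇐) Conversely, suppose n³ ≡ 7 (mod 14). The only residue r in {0, …, 13} with r³ ≡ 7 (mod 14) is r = 7, so n ≡ 7 (mod 14).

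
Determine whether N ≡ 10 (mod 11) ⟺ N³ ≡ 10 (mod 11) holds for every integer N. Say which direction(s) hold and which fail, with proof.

The biconditional holds.

(⟹) Suppose N ≡ 10 (mod 11). Write N = 11j + 10. Then (11j + 10)³ = 1331j³ + 3630j² + 3300j + 1000 = 11(121j³ + 330j² + 300j + 90) + 10, so N³ ≡ 10 (mod 11).

(⟸) For the converse, argue contrapositively. If N ≢ 10 (mod 11), then N is congruent to one of 0, 1, 2, 3, 4, 5, 6, 7, 8, 9 modulo 11, and these give N³ ≡ 0, 1, 8, 5, 9, 4, 7, 2, 6, 3 respectively — never 10.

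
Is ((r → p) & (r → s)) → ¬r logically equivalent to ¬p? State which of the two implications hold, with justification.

(⇒) This fails. Under r = F, p = T, s = F, the left side is true but the right side is false.

(⇐) Assume the antecedent. If r is true, the antecedent forces (r = T, p = F, s = F) or (r = T, p = F, s = T), and ((r → p) & (r → s)) → ¬r holds there. If r is false, ((r → p) & (r → s)) → ¬r reduces to true regardless of the other variables. Either way ((r → p) & (r → s)) → ¬r holds.

(⇒) fails; (⇐) holds.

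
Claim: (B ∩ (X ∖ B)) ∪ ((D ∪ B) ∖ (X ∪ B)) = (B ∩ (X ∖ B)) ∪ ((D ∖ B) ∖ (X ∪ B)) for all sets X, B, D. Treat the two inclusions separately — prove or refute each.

(⊇) Let x ∈ (B ∩ (X ∖ B)) ∪ ((D ∖ B) ∖ (X ∪ B)). Then x ∈ D and x ∉ X, B, from which x ∈ (B ∩ (X ∖ B)) ∪ ((D ∪ B) ∖ (X ∪ B)).

(⊆) Let x ∈ (B ∩ (X ∖ B)) ∪ ((D ∪ B) ∖ (X ∪ B)). Then x ∈ D and x ∉ X, B, from which x ∈ (B ∩ (X ∖ B)) ∪ ((D ∖ B) ∖ (X ∪ B)).

Both inclusions hold; the sets are equal.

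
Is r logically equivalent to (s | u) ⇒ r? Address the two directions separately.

(⟹) Assume the antecedent. If r is true, (s | u) ⇒ r reduces to true regardless of the other variables. If r is false, the antecedent cannot hold. Either way (s | u) ⇒ r holds.

(⟸) This fails. Under r = F, s = F, u = F, the left side is false but the right side is true.

Only the forward implication holds.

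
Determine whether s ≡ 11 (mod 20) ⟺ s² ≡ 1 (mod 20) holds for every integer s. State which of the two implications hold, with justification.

Not equivalent: only (⇒) holds.

(→) Suppose s ≡ 11 (mod 20). Write s = 20j + 11. Then (20j + 11)² = 400j² + 440j + 121 = 20(20j² + 22j + 6) + 1, so s² ≡ 1 (mod 20).

(←) This fails: take s = 1. Then 1² = 1 ≡ 1 (mod 20), yet 1 ≡ 1 (mod 20), not 11.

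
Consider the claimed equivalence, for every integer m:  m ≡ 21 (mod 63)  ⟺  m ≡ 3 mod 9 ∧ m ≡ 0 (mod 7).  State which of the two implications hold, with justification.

Equivalent; both directions hold.

(⟹) Suppose m ≡ 21 (mod 63); write m = 63j + 21. Since 9 ∣ 63, reducing mod 9 gives m ≡ 21 ≡ 3 (mod 9); since 7 ∣ 63, reducing mod 7 gives m ≡ 21 ≡ 0 (mod 7).

(⟸) Conversely, if m ≡ 3 (mod 9) and m ≡ 0 (mod 7), then by the Chinese remainder theorem m ≡ 21 (mod 63). This is exactly m ≡ 21 (mod 63).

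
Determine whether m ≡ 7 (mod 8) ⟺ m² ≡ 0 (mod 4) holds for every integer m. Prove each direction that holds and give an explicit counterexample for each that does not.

(⇒) fails and (⇐) fails.

(⇒) This fails: take m = 7. Then 7 ≡ 7 (mod 8), but 7² = 49 ≡ 1 (mod 4), not 0.

(⇐) This fails: take m = 0. Then 0² = 0 ≡ 0 (mod 4), yet 0 ≡ 0 (mod 8), not 7.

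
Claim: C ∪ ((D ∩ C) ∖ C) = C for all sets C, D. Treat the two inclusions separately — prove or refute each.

Both inclusions hold; the sets are equal.

(⊆) Let x ∈ C ∪ ((D ∩ C) ∖ C). Then either x ∈ C and x ∉ D; or x ∈ C ∩ D. In each case x ∈ C, so C ∪ ((D ∩ C) ∖ C) ⊆ C.

(⊇) Let x ∈ C. Then either x ∈ C and x ∉ D; or x ∈ C ∩ D. In each case x ∈ C ∪ ((D ∩ C) ∖ C), so C ⊆ C ∪ ((D ∩ C) ∖ C).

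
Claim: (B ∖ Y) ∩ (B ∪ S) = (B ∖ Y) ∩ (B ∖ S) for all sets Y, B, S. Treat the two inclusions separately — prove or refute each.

Forward inclusion. This inclusion fails. Take Y = ∅, B = {1}, S = {1}; then 1 ∈ (B ∖ Y) ∩ (B ∪ S) but 1 ∉ (B ∖ Y) ∩ (B ∖ S).

Reverse inclusion. Let x ∈ (B ∖ Y) ∩ (B ∖ S). Then x ∈ B and x ∉ Y, S, from which x ∈ (B ∖ Y) ∩ (B ∪ S).

Only the reverse inclusion holds.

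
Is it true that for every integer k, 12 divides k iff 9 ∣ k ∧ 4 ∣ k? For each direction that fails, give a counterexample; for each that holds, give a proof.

Not equivalent: only (⇐) holds.

(→) This fails: take k = 12. Certainly 12 ∣ 12, but 9 ∤ 12.

(←) Suppose 9 ∣ k and 4 ∣ k. Any common multiple of 9 and 4 is a multiple of their lcm; here gcd(9, 4) = 1, so lcm(9, 4) = 9·4 = 36, so 36 ∣ k. Since 12 ∣ 36, it follows that 12 ∣ k.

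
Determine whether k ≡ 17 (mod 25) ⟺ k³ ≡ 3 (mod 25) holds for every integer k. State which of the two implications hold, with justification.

(⇒) This fails: take k = 17. Then 17 ≡ 17 (mod 25), but 17³ = 4913 ≡ 13 (mod 25), not 3.

(⇐) This fails: take k = 12. Then 12³ = 1728 ≡ 3 (mod 25), yet 12 ≡ 12 (mod 25), not 17.

Neither implication holds.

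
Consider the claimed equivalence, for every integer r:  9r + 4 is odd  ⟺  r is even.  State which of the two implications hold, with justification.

Neither implication holds.

(⇒) This fails: r = 7 gives 9r + 4 = 67, which is odd, but 7 is odd, not even.

(⇐) This also fails: r = 2 is even, but 9r + 4 = 22 is even, not odd.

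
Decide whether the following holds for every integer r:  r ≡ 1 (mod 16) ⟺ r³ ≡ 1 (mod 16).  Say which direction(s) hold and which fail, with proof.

(→) Suppose r ≡ 1 (mod 16). Write r = 16j + 1. Then (16j + 1)³ = 4096j³ + 768j² + 48j + 1 = 16(256j³ + 48j² + 3j) + 1, so r³ ≡ 1 (mod 16).

(←) Conversely, suppose r³ ≡ 1 (mod 16). The only residue r in {0, …, 15} with r³ ≡ 1 (mod 16) is r = 1, so r ≡ 1 (mod 16).

Both directions hold.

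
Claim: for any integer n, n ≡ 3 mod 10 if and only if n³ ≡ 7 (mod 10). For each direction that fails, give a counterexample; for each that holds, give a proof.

(⟸) Suppose n³ ≡ 7 (mod 10). The only residue r in {0, …, 9} with r³ ≡ 7 (mod 10) is r = 3, so n ≡ 3 (mod 10).

(⟹) Suppose n ≡ 3 mod 10. Write n = 10j + 3. Then (10j + 3)³ = 1000j³ + 900j² + 270j + 27 = 10(100j³ + 90j² + 27j + 2) + 7, so n³ ≡ 7 (mod 10).

Both implications hold.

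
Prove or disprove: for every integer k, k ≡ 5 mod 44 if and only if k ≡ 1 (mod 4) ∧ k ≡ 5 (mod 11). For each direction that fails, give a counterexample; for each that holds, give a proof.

[⇒] Suppose k ≡ 5 (mod 44); write k = 44j + 5. Since 4 ∣ 44, reducing mod 4 gives k ≡ 5 ≡ 1 (mod 4); since 11 ∣ 44, reducing mod 11 gives k ≡ 5 (mod 11).

[⇐] Conversely, if k ≡ 1 (mod 4) and k ≡ 5 (mod 11), then by the Chinese remainder theorem k ≡ 5 (mod 44). This is exactly k ≡ 5 (mod 44).

Both directions hold.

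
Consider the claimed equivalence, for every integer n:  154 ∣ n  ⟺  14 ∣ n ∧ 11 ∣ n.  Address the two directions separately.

(⇒) If 154 ∣ n, write n = 154q. Since 154 = 11·14, n = 14·(11q), so 14 ∣ n; and since 154 = 14·11, n = 11·(14q), so 11 ∣ n.

(⇐) Suppose 14 ∣ n and 11 ∣ n. Any common multiple of 14 and 11 is a multiple of their lcm; here gcd(14, 11) = 1, so lcm(14, 11) = 14·11 = 154, so 154 ∣ n.

Equivalent; both directions hold.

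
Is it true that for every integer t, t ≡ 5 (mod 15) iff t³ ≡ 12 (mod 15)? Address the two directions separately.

Both directions fail.

(⟹) This fails: take t = 5. Then 5 ≡ 5 (mod 15), but 5³ = 125 ≡ 5 (mod 15), not 12.

(⟸) This fails: take t = 3. Then 3³ = 27 ≡ 12 (mod 15), yet 3 ≡ 3 (mod 15), not 5.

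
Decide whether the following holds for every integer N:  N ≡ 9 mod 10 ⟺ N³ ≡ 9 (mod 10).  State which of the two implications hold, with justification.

Both implications hold.

(⇒) Suppose N ≡ 9 mod 10. Write N = 10j + 9. Then (10j + 9)³ = 1000j³ + 2700j² + 2430j + 729 = 10(100j³ + 270j² + 243j + 72) + 9, so N³ ≡ 9 (mod 10).

(⇐) Conversely, suppose N³ ≡ 9 (mod 10). The only residue r in {0, …, 9} with r³ ≡ 9 (mod 10) is r = 9, so N ≡ 9 (mod 10).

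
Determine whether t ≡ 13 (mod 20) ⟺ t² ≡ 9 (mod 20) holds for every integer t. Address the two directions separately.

(→) Suppose t ≡ 13 (mod 20). Write t = 20j + 13. Then (20j + 13)² = 400j² + 520j + 169 = 20(20j² + 26j + 8) + 9, so t² ≡ 9 (mod 20).

(←) This fails: take t = 3. Then 3² = 9 ≡ 9 (mod 20), yet 3 ≡ 3 (mod 20), not 13.

The forward direction holds; the converse fails.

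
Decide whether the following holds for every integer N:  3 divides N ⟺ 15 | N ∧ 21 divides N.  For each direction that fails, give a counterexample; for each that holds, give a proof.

(→) This fails: take N = 3. Certainly 3 ∣ 3, but 15 ∤ 3.

(←) Suppose 15 ∣ N and 21 ∣ N. Any common multiple of 15 and 21 is a multiple of their lcm; here lcm(15, 21) = 15·21/gcd(15, 21) = 315/3 = 105, so 105 ∣ N. Since 3 ∣ 105, it follows that 3 ∣ N.

The forward direction fails; the converse holds.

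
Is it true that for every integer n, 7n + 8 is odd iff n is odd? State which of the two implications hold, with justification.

[⇒] Suppose 7n + 8 is odd. Since 7 is odd, 7n and n have the same parity, so 7n + 8 ≡ n + 8 (mod 2). As 8 is even, 7n + 8 is odd exactly when n is odd. Thus n is odd.

[⇐] Conversely, suppose n is odd; write n = 2j + 1. Then 7n + 8 = 7·(2j + 1) + 8 = 2·7j + 15, which is odd.

Both implications hold.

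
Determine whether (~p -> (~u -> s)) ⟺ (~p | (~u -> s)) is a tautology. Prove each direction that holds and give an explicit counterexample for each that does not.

(⇒) This fails. Under p = T, u = F, s = F, the left side is true but the right side is false.

(⇐) This fails. Under p = F, u = F, s = F, the left side is false but the right side is true.

(⇒) fails and (⇐) fails.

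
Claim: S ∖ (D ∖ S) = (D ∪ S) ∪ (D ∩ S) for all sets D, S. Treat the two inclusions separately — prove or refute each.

The sets are not equal: only the forward inclusion holds.

Forward inclusion. Let x ∈ S ∖ (D ∖ S). Then either x ∈ S and x ∉ D; or x ∈ D ∩ S. In each case x ∈ (D ∪ S) ∪ (D ∩ S), so S ∖ (D ∖ S) ⊆ (D ∪ S) ∪ (D ∩ S).

Reverse inclusion. This inclusion fails. Take D = {1}, S = ∅; then 1 ∈ (D ∪ S) ∪ (D ∩ S) but 1 ∉ S ∖ (D ∖ S).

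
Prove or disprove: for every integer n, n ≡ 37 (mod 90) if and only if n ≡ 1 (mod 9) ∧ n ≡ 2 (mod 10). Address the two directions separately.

Neither implication holds.

[⇒] This fails: n = 37 gives 37 ≡ 37 (mod 90) but 37 ≡ 7 (mod 10), so the conjunction on the right does not hold.

[⇐] This fails: n = 82 satisfies both congruences on the right (82 ≡ 1 mod 9 and 82 ≡ 2 mod 10) yet 82 ≡ 82 (mod 90), not 37.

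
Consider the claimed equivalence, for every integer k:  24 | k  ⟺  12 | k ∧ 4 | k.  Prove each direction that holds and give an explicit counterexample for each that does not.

The forward direction holds; the converse fails.

[⇒] If 24 ∣ k, write k = 24q. Since 24 = 2·12, k = 12·(2q), so 12 ∣ k; and since 24 = 6·4, k = 4·(6q), so 4 ∣ k.

[⇐] This fails: take k = 12. Both 12 ∣ 12 and 4 ∣ 12, yet 12 is not a multiple of 24 (since 12 = 0·24 + 12), so 24 ∤ 12.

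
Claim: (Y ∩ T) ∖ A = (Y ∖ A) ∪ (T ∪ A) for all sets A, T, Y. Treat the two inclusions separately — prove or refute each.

(⊆) holds; (⊇) fails.

(⊆) Let x ∈ (Y ∩ T) ∖ A. Then x ∈ T ∩ Y and x ∉ A, from which x ∈ (Y ∖ A) ∪ (T ∪ A).

(⊇) This inclusion fails. Take A = {1}, T = ∅, Y = ∅; then 1 ∈ (Y ∖ A) ∪ (T ∪ A) but 1 ∉ (Y ∩ T) ∖ A.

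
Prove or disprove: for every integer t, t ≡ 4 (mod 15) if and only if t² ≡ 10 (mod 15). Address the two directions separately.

(→) This fails: take t = 4. Then 4 ≡ 4 (mod 15), but 4² = 16 ≡ 1 (mod 15), not 10.

(←) This fails: take t = 5. Then 5² = 25 ≡ 10 (mod 15), yet 5 ≡ 5 (mod 15), not 4.

Neither direction holds.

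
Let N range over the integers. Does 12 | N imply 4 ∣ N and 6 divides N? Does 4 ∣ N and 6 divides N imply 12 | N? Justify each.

Forward direction. If 12 ∣ N, write N = 12q. Since 12 = 3·4, N = 4·(3q), so 4 ∣ N; and since 12 = 2·6, N = 6·(2q), so 6 ∣ N.

Converse. Suppose 4 ∣ N and 6 ∣ N. Any common multiple of 4 and 6 is a multiple of their lcm; here lcm(4, 6) = 4·6/gcd(4, 6) = 24/2 = 12, so 12 ∣ N.

Both implications hold.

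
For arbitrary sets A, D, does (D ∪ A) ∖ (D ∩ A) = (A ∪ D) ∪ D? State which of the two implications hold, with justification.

(⟹) Let x ∈ (D ∪ A) ∖ (D ∩ A). Then either x ∈ A and x ∉ D; or x ∈ D and x ∉ A. In each case x ∈ (A ∪ D) ∪ D, so (D ∪ A) ∖ (D ∩ A) ⊆ (A ∪ D) ∪ D.

(⟸) This inclusion fails. Take A = {1}, D = {1}; then 1 ∈ (A ∪ D) ∪ D but 1 ∉ (D ∪ A) ∖ (D ∩ A).

Only the forward inclusion holds.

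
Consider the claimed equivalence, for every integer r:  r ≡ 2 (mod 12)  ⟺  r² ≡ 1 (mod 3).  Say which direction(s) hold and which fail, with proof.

Only the forward direction holds.

(→) Suppose r ≡ 2 (mod 12). Then r² ≡ 2² = 4 (mod 12), and since 3 ∣ 12, also r² ≡ 1 (mod 3).

(←) This fails: take r = 1. Then 1² = 1 ≡ 1 (mod 3), yet 1 ≡ 1 (mod 12), not 2.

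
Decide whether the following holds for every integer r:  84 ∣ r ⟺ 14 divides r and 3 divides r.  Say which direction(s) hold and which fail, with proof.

[⇒] If 84 ∣ r, write r = 84q. Since 84 = 6·14, r = 14·(6q), so 14 ∣ r; and since 84 = 28·3, r = 3·(28q), so 3 ∣ r.

[⇐] This fails: take r = 42. Both 14 ∣ 42 and 3 ∣ 42, yet 42 is not a multiple of 84 (since 42 = 0·84 + 42), so 84 ∤ 42.

Not equivalent: only (⇒) holds.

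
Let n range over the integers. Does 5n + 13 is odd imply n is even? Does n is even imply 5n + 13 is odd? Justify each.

(⇐) Suppose n is even; write n = 2j. Then 5n + 13 = 5·(2j) + 13 = 2·5j + 13, which is odd.

(⇒) Suppose 5n + 13 is odd. Since 5 is odd, 5n and n have the same parity, so 5n + 13 ≡ n + 13 (mod 2). As 13 is odd, 5n + 13 is odd exactly when n is even. Thus n is even.

The biconditional holds.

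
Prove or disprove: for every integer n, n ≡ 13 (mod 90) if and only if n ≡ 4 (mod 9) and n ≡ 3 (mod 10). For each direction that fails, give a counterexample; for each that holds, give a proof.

Both directions hold; the statement is true.

(⟹) Suppose n ≡ 13 (mod 90); write n = 90j + 13. Since 9 ∣ 90, reducing mod 9 gives n ≡ 13 ≡ 4 (mod 9); since 10 ∣ 90, reducing mod 10 gives n ≡ 13 ≡ 3 (mod 10).

(⟸) Conversely, if n ≡ 4 (mod 9) and n ≡ 3 (mod 10), then by the Chinese remainder theorem n ≡ 13 (mod 90). This is exactly n ≡ 13 (mod 90).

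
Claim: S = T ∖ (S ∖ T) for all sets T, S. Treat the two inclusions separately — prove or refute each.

(⟹) This inclusion fails. Take T = ∅, S = {1}; then 1 ∈ S but 1 ∉ T ∖ (S ∖ T).

(⟸) This inclusion fails. Take T = {1}, S = ∅; then 1 ∈ T ∖ (S ∖ T) but 1 ∉ S.

Neither inclusion holds.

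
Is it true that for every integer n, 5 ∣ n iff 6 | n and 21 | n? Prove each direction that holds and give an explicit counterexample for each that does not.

Neither implication holds.

Forward direction. This fails: take n = 5. Certainly 5 ∣ 5, but 6 ∤ 5.

Converse. This fails: take n = 42. Both 6 ∣ 42 and 21 ∣ 42, yet 42 is not a multiple of 5 (since 42 = 8·5 + 2), so 5 ∤ 42.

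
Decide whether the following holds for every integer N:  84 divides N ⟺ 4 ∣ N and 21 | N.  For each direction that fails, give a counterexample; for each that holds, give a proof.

Forward direction. If 84 ∣ N, write N = 84q. Since 84 = 21·4, N = 4·(21q), so 4 ∣ N; and since 84 = 4·21, N = 21·(4q), so 21 ∣ N.

Converse. Suppose 4 ∣ N and 21 ∣ N. Any common multiple of 4 and 21 is a multiple of their lcm; here gcd(4, 21) = 1, so lcm(4, 21) = 4·21 = 84, so 84 ∣ N.

The biconditional holds.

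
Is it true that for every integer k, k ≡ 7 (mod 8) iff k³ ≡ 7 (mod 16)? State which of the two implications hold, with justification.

Only the converse holds.

(→) This fails: take k = 15. Then 15 ≡ 7 (mod 8), but 15³ = 3375 ≡ 15 (mod 16), not 7.

(←) Conversely, the residues r modulo 16 with r³ ≡ 7 (mod 16) are exactly {7}, and each is ≡ 7 (mod 8).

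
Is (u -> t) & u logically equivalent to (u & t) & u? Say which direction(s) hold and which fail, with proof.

Forward direction. Assume the antecedent. If t is true, the antecedent forces (t = T, u = T), and (u & t) & u holds there. If t is false, the antecedent cannot hold. Either way (u & t) & u holds.

Converse. Assume the antecedent. If t is true, the antecedent forces (t = T, u = T), and (u -> t) & u holds there. If t is false, the antecedent cannot hold. Either way (u -> t) & u holds.

Both directions hold; the statement is true.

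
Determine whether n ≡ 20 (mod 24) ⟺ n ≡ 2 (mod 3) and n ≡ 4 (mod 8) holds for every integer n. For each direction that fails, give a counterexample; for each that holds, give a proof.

(⟸) If n ≡ 2 (mod 3) and n ≡ 4 (mod 8), then by the Chinese remainder theorem n ≡ 20 (mod 24). This is exactly n ≡ 20 (mod 24).

(⟹) Suppose n ≡ 20 (mod 24); write n = 24j + 20. Since 3 ∣ 24, reducing mod 3 gives n ≡ 20 ≡ 2 (mod 3); since 8 ∣ 24, reducing mod 8 gives n ≡ 20 ≡ 4 (mod 8).

The biconditional holds.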